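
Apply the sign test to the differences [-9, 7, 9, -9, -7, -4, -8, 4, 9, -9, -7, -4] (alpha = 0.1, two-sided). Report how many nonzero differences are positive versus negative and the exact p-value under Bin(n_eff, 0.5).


Step 1: Discard zero differences. Original n = 12; n_eff = number of nonzero differences = 12.
Nonzero differences (with sign): -9, +7, +9, -9, -7, -4, -8, +4, +9, -9, -7, -4
Step 2: Count signs: positive = 4, negative = 8.
Step 3: Under H0: P(positive) = 0.5, so the number of positives S ~ Bin(12, 0.5).
Step 4: Two-sided exact p-value = sum of Bin(12,0.5) probabilities at or below the observed probability = 0.387695.
Step 5: alpha = 0.1. fail to reject H0.

n_eff = 12, pos = 4, neg = 8, p = 0.387695, fail to reject H0.


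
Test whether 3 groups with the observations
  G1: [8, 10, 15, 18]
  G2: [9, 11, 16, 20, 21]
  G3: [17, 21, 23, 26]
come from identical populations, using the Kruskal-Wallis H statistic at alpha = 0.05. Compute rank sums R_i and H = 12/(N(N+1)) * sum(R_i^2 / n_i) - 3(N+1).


Step 1: Combine all N = 13 observations and assign midranks.
sorted (value, group, rank): (8,G1,1), (9,G2,2), (10,G1,3), (11,G2,4), (15,G1,5), (16,G2,6), (17,G3,7), (18,G1,8), (20,G2,9), (21,G2,10.5), (21,G3,10.5), (23,G3,12), (26,G3,13)
Step 2: Sum ranks within each group.
R_1 = 17 (n_1 = 4)
R_2 = 31.5 (n_2 = 5)
R_3 = 42.5 (n_3 = 4)
Step 3: H = 12/(N(N+1)) * sum(R_i^2/n_i) - 3(N+1)
     = 12/(13*14) * (17^2/4 + 31.5^2/5 + 42.5^2/4) - 3*14
     = 0.065934 * 722.263 - 42
     = 5.621703.
Step 4: Ties present; correction factor C = 1 - 6/(13^3 - 13) = 0.997253. Corrected H = 5.621703 / 0.997253 = 5.637190.
Step 5: Under H0, H ~ chi^2(2); p-value = 0.059690.
Step 6: alpha = 0.05. fail to reject H0.

H = 5.6372, df = 2, p = 0.059690, fail to reject H0.


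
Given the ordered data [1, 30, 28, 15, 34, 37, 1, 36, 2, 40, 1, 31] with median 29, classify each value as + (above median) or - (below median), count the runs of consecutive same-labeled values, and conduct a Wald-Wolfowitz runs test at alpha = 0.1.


Step 1: Compute median = 29; label A = above, B = below.
Labels in order: BABBAABABABA  (n_A = 6, n_B = 6)
Step 2: Count runs R = 10.
Step 3: Under H0 (random ordering), E[R] = 2*n_A*n_B/(n_A+n_B) + 1 = 2*6*6/12 + 1 = 7.0000.
        Var[R] = 2*n_A*n_B*(2*n_A*n_B - n_A - n_B) / ((n_A+n_B)^2 * (n_A+n_B-1)) = 4320/1584 = 2.7273.
        SD[R] = 1.6514.
Step 4: Continuity-corrected z = (R - 0.5 - E[R]) / SD[R] = (10 - 0.5 - 7.0000) / 1.6514 = 1.5138.
Step 5: Two-sided p-value via normal approximation = 2*(1 - Phi(|z|)) = 0.130070.
Step 6: alpha = 0.1. fail to reject H0.

R = 10, z = 1.5138, p = 0.130070, fail to reject H0.


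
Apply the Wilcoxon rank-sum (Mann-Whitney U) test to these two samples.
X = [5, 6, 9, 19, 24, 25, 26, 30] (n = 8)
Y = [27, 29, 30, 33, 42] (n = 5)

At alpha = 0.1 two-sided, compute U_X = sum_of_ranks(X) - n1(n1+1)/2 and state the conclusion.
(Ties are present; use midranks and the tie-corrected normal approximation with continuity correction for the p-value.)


Step 1: Combine and sort all 13 observations; assign midranks.
sorted (value, group): (5,X), (6,X), (9,X), (19,X), (24,X), (25,X), (26,X), (27,Y), (29,Y), (30,X), (30,Y), (33,Y), (42,Y)
ranks: 5->1, 6->2, 9->3, 19->4, 24->5, 25->6, 26->7, 27->8, 29->9, 30->10.5, 30->10.5, 33->12, 42->13
Step 2: Rank sum for X: R1 = 1 + 2 + 3 + 4 + 5 + 6 + 7 + 10.5 = 38.5.
Step 3: U_X = R1 - n1(n1+1)/2 = 38.5 - 8*9/2 = 38.5 - 36 = 2.5.
       U_Y = n1*n2 - U_X = 40 - 2.5 = 37.5.
Step 4: Ties are present, so use the tie-corrected normal approximation (with continuity correction) for the p-value.
Step 5: p-value = 0.012704; compare to alpha = 0.1. reject H0.

U_X = 2.5, p = 0.012704, reject H0 at alpha = 0.1.


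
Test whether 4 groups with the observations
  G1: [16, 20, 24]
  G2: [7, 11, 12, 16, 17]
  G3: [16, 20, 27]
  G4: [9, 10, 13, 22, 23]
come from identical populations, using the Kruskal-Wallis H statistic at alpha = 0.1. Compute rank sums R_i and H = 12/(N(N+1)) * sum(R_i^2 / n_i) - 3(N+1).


Step 1: Combine all N = 16 observations and assign midranks.
sorted (value, group, rank): (7,G2,1), (9,G4,2), (10,G4,3), (11,G2,4), (12,G2,5), (13,G4,6), (16,G1,8), (16,G2,8), (16,G3,8), (17,G2,10), (20,G1,11.5), (20,G3,11.5), (22,G4,13), (23,G4,14), (24,G1,15), (27,G3,16)
Step 2: Sum ranks within each group.
R_1 = 34.5 (n_1 = 3)
R_2 = 28 (n_2 = 5)
R_3 = 35.5 (n_3 = 3)
R_4 = 38 (n_4 = 5)
Step 3: H = 12/(N(N+1)) * sum(R_i^2/n_i) - 3(N+1)
     = 12/(16*17) * (34.5^2/3 + 28^2/5 + 35.5^2/3 + 38^2/5) - 3*17
     = 0.044118 * 1262.43 - 51
     = 4.695588.
Step 4: Ties present; correction factor C = 1 - 30/(16^3 - 16) = 0.992647. Corrected H = 4.695588 / 0.992647 = 4.730370.
Step 5: Under H0, H ~ chi^2(3); p-value = 0.192639.
Step 6: alpha = 0.1. fail to reject H0.

H = 4.7304, df = 3, p = 0.192639, fail to reject H0.


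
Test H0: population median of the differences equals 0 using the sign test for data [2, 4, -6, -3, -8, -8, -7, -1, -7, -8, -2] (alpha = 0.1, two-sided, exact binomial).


Step 1: Discard zero differences. Original n = 11; n_eff = number of nonzero differences = 11.
Nonzero differences (with sign): +2, +4, -6, -3, -8, -8, -7, -1, -7, -8, -2
Step 2: Count signs: positive = 2, negative = 9.
Step 3: Under H0: P(positive) = 0.5, so the number of positives S ~ Bin(11, 0.5).
Step 4: Two-sided exact p-value = sum of Bin(11,0.5) probabilities at or below the observed probability = 0.065430.
Step 5: alpha = 0.1. reject H0.

n_eff = 11, pos = 2, neg = 9, p = 0.065430, reject H0.


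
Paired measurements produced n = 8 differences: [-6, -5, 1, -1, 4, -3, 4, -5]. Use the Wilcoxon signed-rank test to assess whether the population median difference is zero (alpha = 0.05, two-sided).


Step 1: Drop any zero differences (none here) and take |d_i|.
|d| = [6, 5, 1, 1, 4, 3, 4, 5]
Step 2: Midrank |d_i| (ties get averaged ranks).
ranks: |6|->8, |5|->6.5, |1|->1.5, |1|->1.5, |4|->4.5, |3|->3, |4|->4.5, |5|->6.5
Step 3: Attach original signs; sum ranks with positive sign and with negative sign.
W+ = 1.5 + 4.5 + 4.5 = 10.5
W- = 8 + 6.5 + 1.5 + 3 + 6.5 = 25.5
(Check: W+ + W- = 36 should equal n(n+1)/2 = 36.)
Step 4: Test statistic W = min(W+, W-) = 10.5.
Step 5: Ties in |d|, so use the tie-corrected normal approximation.
        E[W] = n(n+1)/4 = 8*9/4 = 18.
        Tie groups: |d|=1 (t=2), |d|=4 (t=2), |d|=5 (t=2); sum(t^3 - t) = 18.
        Var[W] = n(n+1)(2n+1)/24 - sum(t^3-t)/48 = 1224/24 - 18/48 = 50.625.
        z = (W - E[W]) / sqrt(Var[W]) = (10.5 - 18) / 7.1151 = -1.0541.
        Two-sided p = 2*Phi(z) = 0.291841.
Step 6: alpha = 0.05. fail to reject H0.

W+ = 10.5, W- = 25.5, W = min = 10.5, p = 0.291841, fail to reject H0.


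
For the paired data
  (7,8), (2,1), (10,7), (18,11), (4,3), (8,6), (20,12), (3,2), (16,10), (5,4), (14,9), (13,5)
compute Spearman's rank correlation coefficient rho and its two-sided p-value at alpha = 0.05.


Step 1: Rank x and y separately (midranks; no ties here).
rank(x): 7->5, 2->1, 10->7, 18->11, 4->3, 8->6, 20->12, 3->2, 16->10, 5->4, 14->9, 13->8
rank(y): 8->8, 1->1, 7->7, 11->11, 3->3, 6->6, 12->12, 2->2, 10->10, 4->4, 9->9, 5->5
Step 2: d_i = R_x(i) - R_y(i); compute d_i^2.
  (5-8)^2=9, (1-1)^2=0, (7-7)^2=0, (11-11)^2=0, (3-3)^2=0, (6-6)^2=0, (12-12)^2=0, (2-2)^2=0, (10-10)^2=0, (4-4)^2=0, (9-9)^2=0, (8-5)^2=9
sum(d^2) = 18.
Step 3: rho = 1 - 6*18 / (12*(12^2 - 1)) = 1 - 108/1716 = 0.937063.
Step 4: Under H0, t = rho * sqrt((n-2)/(1-rho^2)) = 8.4868 ~ t(10).
Step 5: Two-sided p-value from the t-distribution with 10 df = 0.000007.
Step 6: alpha = 0.05. reject H0.

rho = 0.9371, p = 0.000007, reject H0 at alpha = 0.05.


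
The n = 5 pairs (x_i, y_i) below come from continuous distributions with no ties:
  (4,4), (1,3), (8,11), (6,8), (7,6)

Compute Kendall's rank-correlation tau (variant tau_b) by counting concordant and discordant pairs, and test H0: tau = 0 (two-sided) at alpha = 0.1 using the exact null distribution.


Step 1: Enumerate the 10 unordered pairs (i,j) with i<j and classify each by sign(x_j-x_i) * sign(y_j-y_i).
  (1,2):dx=-3,dy=-1->C; (1,3):dx=+4,dy=+7->C; (1,4):dx=+2,dy=+4->C; (1,5):dx=+3,dy=+2->C
  (2,3):dx=+7,dy=+8->C; (2,4):dx=+5,dy=+5->C; (2,5):dx=+6,dy=+3->C; (3,4):dx=-2,dy=-3->C
  (3,5):dx=-1,dy=-5->C; (4,5):dx=+1,dy=-2->D
Step 2: C = 9, D = 1, total pairs = 10.
Step 3: tau = (C - D)/(n(n-1)/2) = (9 - 1)/10 = 0.800000.
Step 4: Exact two-sided p-value (enumerate n! = 120 permutations of y under H0): p = 0.083333.
Step 5: alpha = 0.1. reject H0.

tau_b = 0.8000 (C=9, D=1), p = 0.083333, reject H0.


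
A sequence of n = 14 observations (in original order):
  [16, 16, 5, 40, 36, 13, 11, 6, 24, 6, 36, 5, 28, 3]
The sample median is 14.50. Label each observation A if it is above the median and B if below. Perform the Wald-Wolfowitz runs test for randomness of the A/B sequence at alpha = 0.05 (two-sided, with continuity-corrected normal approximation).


Step 1: Compute median = 14.50; label A = above, B = below.
Labels in order: AABAABBBABABAB  (n_A = 7, n_B = 7)
Step 2: Count runs R = 10.
Step 3: Under H0 (random ordering), E[R] = 2*n_A*n_B/(n_A+n_B) + 1 = 2*7*7/14 + 1 = 8.0000.
        Var[R] = 2*n_A*n_B*(2*n_A*n_B - n_A - n_B) / ((n_A+n_B)^2 * (n_A+n_B-1)) = 8232/2548 = 3.2308.
        SD[R] = 1.7974.
Step 4: Continuity-corrected z = (R - 0.5 - E[R]) / SD[R] = (10 - 0.5 - 8.0000) / 1.7974 = 0.8345.
Step 5: Two-sided p-value via normal approximation = 2*(1 - Phi(|z|)) = 0.403986.
Step 6: alpha = 0.05. fail to reject H0.

R = 10, z = 0.8345, p = 0.403986, fail to reject H0.


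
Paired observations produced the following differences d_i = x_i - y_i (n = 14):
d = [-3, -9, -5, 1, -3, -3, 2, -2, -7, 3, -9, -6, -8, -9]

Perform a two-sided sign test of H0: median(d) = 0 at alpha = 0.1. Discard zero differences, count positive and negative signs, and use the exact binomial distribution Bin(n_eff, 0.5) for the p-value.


Step 1: Discard zero differences. Original n = 14; n_eff = number of nonzero differences = 14.
Nonzero differences (with sign): -3, -9, -5, +1, -3, -3, +2, -2, -7, +3, -9, -6, -8, -9
Step 2: Count signs: positive = 3, negative = 11.
Step 3: Under H0: P(positive) = 0.5, so the number of positives S ~ Bin(14, 0.5).
Step 4: Two-sided exact p-value = sum of Bin(14,0.5) probabilities at or below the observed probability = 0.057373.
Step 5: alpha = 0.1. reject H0.

n_eff = 14, pos = 3, neg = 11, p = 0.057373, reject H0.


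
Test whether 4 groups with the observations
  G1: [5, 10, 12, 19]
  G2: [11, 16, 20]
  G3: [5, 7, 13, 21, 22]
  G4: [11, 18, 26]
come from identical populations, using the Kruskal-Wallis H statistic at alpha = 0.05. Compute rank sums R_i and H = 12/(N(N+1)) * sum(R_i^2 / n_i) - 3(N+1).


Step 1: Combine all N = 15 observations and assign midranks.
sorted (value, group, rank): (5,G1,1.5), (5,G3,1.5), (7,G3,3), (10,G1,4), (11,G2,5.5), (11,G4,5.5), (12,G1,7), (13,G3,8), (16,G2,9), (18,G4,10), (19,G1,11), (20,G2,12), (21,G3,13), (22,G3,14), (26,G4,15)
Step 2: Sum ranks within each group.
R_1 = 23.5 (n_1 = 4)
R_2 = 26.5 (n_2 = 3)
R_3 = 39.5 (n_3 = 5)
R_4 = 30.5 (n_4 = 3)
Step 3: H = 12/(N(N+1)) * sum(R_i^2/n_i) - 3(N+1)
     = 12/(15*16) * (23.5^2/4 + 26.5^2/3 + 39.5^2/5 + 30.5^2/3) - 3*16
     = 0.050000 * 994.279 - 48
     = 1.713958.
Step 4: Ties present; correction factor C = 1 - 12/(15^3 - 15) = 0.996429. Corrected H = 1.713958 / 0.996429 = 1.720102.
Step 5: Under H0, H ~ chi^2(3); p-value = 0.632474.
Step 6: alpha = 0.05. fail to reject H0.

H = 1.7201, df = 3, p = 0.632474, fail to reject H0.


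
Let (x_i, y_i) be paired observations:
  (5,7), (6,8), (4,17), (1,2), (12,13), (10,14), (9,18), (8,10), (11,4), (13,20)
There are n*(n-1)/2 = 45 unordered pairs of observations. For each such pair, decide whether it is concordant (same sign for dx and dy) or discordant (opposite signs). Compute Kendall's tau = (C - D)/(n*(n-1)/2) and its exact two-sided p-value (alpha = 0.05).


Step 1: Enumerate the 45 unordered pairs (i,j) with i<j and classify each by sign(x_j-x_i) * sign(y_j-y_i).
  (1,2):dx=+1,dy=+1->C; (1,3):dx=-1,dy=+10->D; (1,4):dx=-4,dy=-5->C; (1,5):dx=+7,dy=+6->C
  (1,6):dx=+5,dy=+7->C; (1,7):dx=+4,dy=+11->C; (1,8):dx=+3,dy=+3->C; (1,9):dx=+6,dy=-3->D
  (1,10):dx=+8,dy=+13->C; (2,3):dx=-2,dy=+9->D; (2,4):dx=-5,dy=-6->C; (2,5):dx=+6,dy=+5->C
  (2,6):dx=+4,dy=+6->C; (2,7):dx=+3,dy=+10->C; (2,8):dx=+2,dy=+2->C; (2,9):dx=+5,dy=-4->D
  (2,10):dx=+7,dy=+12->C; (3,4):dx=-3,dy=-15->C; (3,5):dx=+8,dy=-4->D; (3,6):dx=+6,dy=-3->D
  (3,7):dx=+5,dy=+1->C; (3,8):dx=+4,dy=-7->D; (3,9):dx=+7,dy=-13->D; (3,10):dx=+9,dy=+3->C
  (4,5):dx=+11,dy=+11->C; (4,6):dx=+9,dy=+12->C; (4,7):dx=+8,dy=+16->C; (4,8):dx=+7,dy=+8->C
  (4,9):dx=+10,dy=+2->C; (4,10):dx=+12,dy=+18->C; (5,6):dx=-2,dy=+1->D; (5,7):dx=-3,dy=+5->D
  (5,8):dx=-4,dy=-3->C; (5,9):dx=-1,dy=-9->C; (5,10):dx=+1,dy=+7->C; (6,7):dx=-1,dy=+4->D
  (6,8):dx=-2,dy=-4->C; (6,9):dx=+1,dy=-10->D; (6,10):dx=+3,dy=+6->C; (7,8):dx=-1,dy=-8->C
  (7,9):dx=+2,dy=-14->D; (7,10):dx=+4,dy=+2->C; (8,9):dx=+3,dy=-6->D; (8,10):dx=+5,dy=+10->C
  (9,10):dx=+2,dy=+16->C
Step 2: C = 31, D = 14, total pairs = 45.
Step 3: tau = (C - D)/(n(n-1)/2) = (31 - 14)/45 = 0.377778.
Step 4: Exact two-sided p-value (enumerate n! = 3628800 permutations of y under H0): p = 0.155742.
Step 5: alpha = 0.05. fail to reject H0.

tau_b = 0.3778 (C=31, D=14), p = 0.155742, fail to reject H0.


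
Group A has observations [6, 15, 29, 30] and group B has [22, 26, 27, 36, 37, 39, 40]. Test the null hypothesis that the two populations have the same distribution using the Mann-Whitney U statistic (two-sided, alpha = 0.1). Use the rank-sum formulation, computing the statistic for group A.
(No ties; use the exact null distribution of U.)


Step 1: Combine and sort all 11 observations; assign midranks.
sorted (value, group): (6,X), (15,X), (22,Y), (26,Y), (27,Y), (29,X), (30,X), (36,Y), (37,Y), (39,Y), (40,Y)
ranks: 6->1, 15->2, 22->3, 26->4, 27->5, 29->6, 30->7, 36->8, 37->9, 39->10, 40->11
Step 2: Rank sum for X: R1 = 1 + 2 + 6 + 7 = 16.
Step 3: U_X = R1 - n1(n1+1)/2 = 16 - 4*5/2 = 16 - 10 = 6.
       U_Y = n1*n2 - U_X = 28 - 6 = 22.
Step 4: No ties, so the exact null distribution of U (based on enumerating the C(11,4) = 330 equally likely rank assignments) gives the two-sided p-value.
Step 5: p-value = 0.163636; compare to alpha = 0.1. fail to reject H0.

U_X = 6, p = 0.163636, fail to reject H0 at alpha = 0.1.


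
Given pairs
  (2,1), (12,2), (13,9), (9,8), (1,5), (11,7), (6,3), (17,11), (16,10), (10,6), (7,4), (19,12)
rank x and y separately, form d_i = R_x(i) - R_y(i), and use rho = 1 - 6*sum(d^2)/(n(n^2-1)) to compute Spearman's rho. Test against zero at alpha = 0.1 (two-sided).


Step 1: Rank x and y separately (midranks; no ties here).
rank(x): 2->2, 12->8, 13->9, 9->5, 1->1, 11->7, 6->3, 17->11, 16->10, 10->6, 7->4, 19->12
rank(y): 1->1, 2->2, 9->9, 8->8, 5->5, 7->7, 3->3, 11->11, 10->10, 6->6, 4->4, 12->12
Step 2: d_i = R_x(i) - R_y(i); compute d_i^2.
  (2-1)^2=1, (8-2)^2=36, (9-9)^2=0, (5-8)^2=9, (1-5)^2=16, (7-7)^2=0, (3-3)^2=0, (11-11)^2=0, (10-10)^2=0, (6-6)^2=0, (4-4)^2=0, (12-12)^2=0
sum(d^2) = 62.
Step 3: rho = 1 - 6*62 / (12*(12^2 - 1)) = 1 - 372/1716 = 0.783217.
Step 4: Under H0, t = rho * sqrt((n-2)/(1-rho^2)) = 3.9835 ~ t(10).
Step 5: Two-sided p-value from the t-distribution with 10 df = 0.002586.
Step 6: alpha = 0.1. reject H0.

rho = 0.7832, p = 0.002586, reject H0 at alpha = 0.1.


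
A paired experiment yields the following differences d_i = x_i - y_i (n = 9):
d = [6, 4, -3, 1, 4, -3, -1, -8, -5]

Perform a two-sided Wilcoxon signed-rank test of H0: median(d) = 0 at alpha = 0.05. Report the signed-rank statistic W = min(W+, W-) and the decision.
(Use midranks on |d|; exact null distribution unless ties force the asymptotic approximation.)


Step 1: Drop any zero differences (none here) and take |d_i|.
|d| = [6, 4, 3, 1, 4, 3, 1, 8, 5]
Step 2: Midrank |d_i| (ties get averaged ranks).
ranks: |6|->8, |4|->5.5, |3|->3.5, |1|->1.5, |4|->5.5, |3|->3.5, |1|->1.5, |8|->9, |5|->7
Step 3: Attach original signs; sum ranks with positive sign and with negative sign.
W+ = 8 + 5.5 + 1.5 + 5.5 = 20.5
W- = 3.5 + 3.5 + 1.5 + 9 + 7 = 24.5
(Check: W+ + W- = 45 should equal n(n+1)/2 = 45.)
Step 4: Test statistic W = min(W+, W-) = 20.5.
Step 5: Ties in |d|, so use the tie-corrected normal approximation.
        E[W] = n(n+1)/4 = 9*10/4 = 22.5.
        Tie groups: |d|=1 (t=2), |d|=3 (t=2), |d|=4 (t=2); sum(t^3 - t) = 18.
        Var[W] = n(n+1)(2n+1)/24 - sum(t^3-t)/48 = 1710/24 - 18/48 = 70.875.
        z = (W - E[W]) / sqrt(Var[W]) = (20.5 - 22.5) / 8.4187 = -0.2376.
        Two-sided p = 2*Phi(z) = 0.812218.
Step 6: alpha = 0.05. fail to reject H0.

W+ = 20.5, W- = 24.5, W = min = 20.5, p = 0.812218, fail to reject H0.


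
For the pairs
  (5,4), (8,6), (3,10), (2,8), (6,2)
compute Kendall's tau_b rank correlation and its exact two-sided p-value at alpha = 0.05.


Step 1: Enumerate the 10 unordered pairs (i,j) with i<j and classify each by sign(x_j-x_i) * sign(y_j-y_i).
  (1,2):dx=+3,dy=+2->C; (1,3):dx=-2,dy=+6->D; (1,4):dx=-3,dy=+4->D; (1,5):dx=+1,dy=-2->D
  (2,3):dx=-5,dy=+4->D; (2,4):dx=-6,dy=+2->D; (2,5):dx=-2,dy=-4->C; (3,4):dx=-1,dy=-2->C
  (3,5):dx=+3,dy=-8->D; (4,5):dx=+4,dy=-6->D
Step 2: C = 3, D = 7, total pairs = 10.
Step 3: tau = (C - D)/(n(n-1)/2) = (3 - 7)/10 = -0.400000.
Step 4: Exact two-sided p-value (enumerate n! = 120 permutations of y under H0): p = 0.483333.
Step 5: alpha = 0.05. fail to reject H0.

tau_b = -0.4000 (C=3, D=7), p = 0.483333, fail to reject H0.


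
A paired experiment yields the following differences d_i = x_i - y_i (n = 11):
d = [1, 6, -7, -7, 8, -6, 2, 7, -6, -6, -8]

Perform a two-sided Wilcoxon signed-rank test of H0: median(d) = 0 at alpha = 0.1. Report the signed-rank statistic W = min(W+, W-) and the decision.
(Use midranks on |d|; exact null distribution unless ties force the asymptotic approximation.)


Step 1: Drop any zero differences (none here) and take |d_i|.
|d| = [1, 6, 7, 7, 8, 6, 2, 7, 6, 6, 8]
Step 2: Midrank |d_i| (ties get averaged ranks).
ranks: |1|->1, |6|->4.5, |7|->8, |7|->8, |8|->10.5, |6|->4.5, |2|->2, |7|->8, |6|->4.5, |6|->4.5, |8|->10.5
Step 3: Attach original signs; sum ranks with positive sign and with negative sign.
W+ = 1 + 4.5 + 10.5 + 2 + 8 = 26
W- = 8 + 8 + 4.5 + 4.5 + 4.5 + 10.5 = 40
(Check: W+ + W- = 66 should equal n(n+1)/2 = 66.)
Step 4: Test statistic W = min(W+, W-) = 26.
Step 5: Ties in |d|, so use the tie-corrected normal approximation.
        E[W] = n(n+1)/4 = 11*12/4 = 33.
        Tie groups: |d|=6 (t=4), |d|=7 (t=3), |d|=8 (t=2); sum(t^3 - t) = 90.
        Var[W] = n(n+1)(2n+1)/24 - sum(t^3-t)/48 = 3036/24 - 90/48 = 124.625.
        z = (W - E[W]) / sqrt(Var[W]) = (26 - 33) / 11.1636 = -0.6270.
        Two-sided p = 2*Phi(z) = 0.530633.
Step 6: alpha = 0.1. fail to reject H0.

W+ = 26, W- = 40, W = min = 26, p = 0.530633, fail to reject H0.


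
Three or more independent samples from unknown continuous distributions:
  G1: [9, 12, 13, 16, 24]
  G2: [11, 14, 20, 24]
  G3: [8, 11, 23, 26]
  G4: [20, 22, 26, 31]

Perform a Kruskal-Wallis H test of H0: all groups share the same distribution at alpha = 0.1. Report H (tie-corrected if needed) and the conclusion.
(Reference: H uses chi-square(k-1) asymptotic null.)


Step 1: Combine all N = 17 observations and assign midranks.
sorted (value, group, rank): (8,G3,1), (9,G1,2), (11,G2,3.5), (11,G3,3.5), (12,G1,5), (13,G1,6), (14,G2,7), (16,G1,8), (20,G2,9.5), (20,G4,9.5), (22,G4,11), (23,G3,12), (24,G1,13.5), (24,G2,13.5), (26,G3,15.5), (26,G4,15.5), (31,G4,17)
Step 2: Sum ranks within each group.
R_1 = 34.5 (n_1 = 5)
R_2 = 33.5 (n_2 = 4)
R_3 = 32 (n_3 = 4)
R_4 = 53 (n_4 = 4)
Step 3: H = 12/(N(N+1)) * sum(R_i^2/n_i) - 3(N+1)
     = 12/(17*18) * (34.5^2/5 + 33.5^2/4 + 32^2/4 + 53^2/4) - 3*18
     = 0.039216 * 1476.86 - 54
     = 3.916176.
Step 4: Ties present; correction factor C = 1 - 24/(17^3 - 17) = 0.995098. Corrected H = 3.916176 / 0.995098 = 3.935468.
Step 5: Under H0, H ~ chi^2(3); p-value = 0.268517.
Step 6: alpha = 0.1. fail to reject H0.

H = 3.9355, df = 3, p = 0.268517, fail to reject H0.


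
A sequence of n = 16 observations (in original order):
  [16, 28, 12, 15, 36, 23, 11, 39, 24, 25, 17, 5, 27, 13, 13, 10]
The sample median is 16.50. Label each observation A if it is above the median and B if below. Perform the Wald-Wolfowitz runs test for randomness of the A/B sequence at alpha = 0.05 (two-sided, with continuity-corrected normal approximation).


Step 1: Compute median = 16.50; label A = above, B = below.
Labels in order: BABBAABAAAABABBB  (n_A = 8, n_B = 8)
Step 2: Count runs R = 9.
Step 3: Under H0 (random ordering), E[R] = 2*n_A*n_B/(n_A+n_B) + 1 = 2*8*8/16 + 1 = 9.0000.
        Var[R] = 2*n_A*n_B*(2*n_A*n_B - n_A - n_B) / ((n_A+n_B)^2 * (n_A+n_B-1)) = 14336/3840 = 3.7333.
        SD[R] = 1.9322.
Step 4: R = E[R], so z = 0 with no continuity correction.
Step 5: Two-sided p-value via normal approximation = 2*(1 - Phi(|z|)) = 1.000000.
Step 6: alpha = 0.05. fail to reject H0.

R = 9, z = 0.0000, p = 1.000000, fail to reject H0.


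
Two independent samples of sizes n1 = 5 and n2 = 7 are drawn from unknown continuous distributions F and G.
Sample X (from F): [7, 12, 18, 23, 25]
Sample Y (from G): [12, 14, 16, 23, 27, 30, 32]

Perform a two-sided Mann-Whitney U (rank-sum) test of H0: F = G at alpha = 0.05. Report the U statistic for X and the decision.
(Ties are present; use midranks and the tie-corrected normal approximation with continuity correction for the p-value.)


Step 1: Combine and sort all 12 observations; assign midranks.
sorted (value, group): (7,X), (12,X), (12,Y), (14,Y), (16,Y), (18,X), (23,X), (23,Y), (25,X), (27,Y), (30,Y), (32,Y)
ranks: 7->1, 12->2.5, 12->2.5, 14->4, 16->5, 18->6, 23->7.5, 23->7.5, 25->9, 27->10, 30->11, 32->12
Step 2: Rank sum for X: R1 = 1 + 2.5 + 6 + 7.5 + 9 = 26.
Step 3: U_X = R1 - n1(n1+1)/2 = 26 - 5*6/2 = 26 - 15 = 11.
       U_Y = n1*n2 - U_X = 35 - 11 = 24.
Step 4: Ties are present, so use the tie-corrected normal approximation (with continuity correction) for the p-value.
Step 5: p-value = 0.328162; compare to alpha = 0.05. fail to reject H0.

U_X = 11, p = 0.328162, fail to reject H0 at alpha = 0.05.


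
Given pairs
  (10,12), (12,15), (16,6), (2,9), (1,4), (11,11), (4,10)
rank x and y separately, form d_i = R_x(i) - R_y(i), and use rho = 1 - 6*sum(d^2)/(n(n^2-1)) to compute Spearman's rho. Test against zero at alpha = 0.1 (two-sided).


Step 1: Rank x and y separately (midranks; no ties here).
rank(x): 10->4, 12->6, 16->7, 2->2, 1->1, 11->5, 4->3
rank(y): 12->6, 15->7, 6->2, 9->3, 4->1, 11->5, 10->4
Step 2: d_i = R_x(i) - R_y(i); compute d_i^2.
  (4-6)^2=4, (6-7)^2=1, (7-2)^2=25, (2-3)^2=1, (1-1)^2=0, (5-5)^2=0, (3-4)^2=1
sum(d^2) = 32.
Step 3: rho = 1 - 6*32 / (7*(7^2 - 1)) = 1 - 192/336 = 0.428571.
Step 4: Under H0, t = rho * sqrt((n-2)/(1-rho^2)) = 1.0607 ~ t(5).
Step 5: Two-sided p-value from the t-distribution with 5 df = 0.337368.
Step 6: alpha = 0.1. fail to reject H0.

rho = 0.4286, p = 0.337368, fail to reject H0 at alpha = 0.1.


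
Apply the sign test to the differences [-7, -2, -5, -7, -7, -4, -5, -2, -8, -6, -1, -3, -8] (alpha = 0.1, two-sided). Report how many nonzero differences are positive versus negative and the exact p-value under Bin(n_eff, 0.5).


Step 1: Discard zero differences. Original n = 13; n_eff = number of nonzero differences = 13.
Nonzero differences (with sign): -7, -2, -5, -7, -7, -4, -5, -2, -8, -6, -1, -3, -8
Step 2: Count signs: positive = 0, negative = 13.
Step 3: Under H0: P(positive) = 0.5, so the number of positives S ~ Bin(13, 0.5).
Step 4: Two-sided exact p-value = sum of Bin(13,0.5) probabilities at or below the observed probability = 0.000244.
Step 5: alpha = 0.1. reject H0.

n_eff = 13, pos = 0, neg = 13, p = 0.000244, reject H0.


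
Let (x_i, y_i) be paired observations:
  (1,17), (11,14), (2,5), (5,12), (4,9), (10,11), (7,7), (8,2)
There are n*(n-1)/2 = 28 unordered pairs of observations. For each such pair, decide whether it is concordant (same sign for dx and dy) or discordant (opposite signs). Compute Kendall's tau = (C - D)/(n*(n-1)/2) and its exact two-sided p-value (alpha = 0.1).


Step 1: Enumerate the 28 unordered pairs (i,j) with i<j and classify each by sign(x_j-x_i) * sign(y_j-y_i).
  (1,2):dx=+10,dy=-3->D; (1,3):dx=+1,dy=-12->D; (1,4):dx=+4,dy=-5->D; (1,5):dx=+3,dy=-8->D
  (1,6):dx=+9,dy=-6->D; (1,7):dx=+6,dy=-10->D; (1,8):dx=+7,dy=-15->D; (2,3):dx=-9,dy=-9->C
  (2,4):dx=-6,dy=-2->C; (2,5):dx=-7,dy=-5->C; (2,6):dx=-1,dy=-3->C; (2,7):dx=-4,dy=-7->C
  (2,8):dx=-3,dy=-12->C; (3,4):dx=+3,dy=+7->C; (3,5):dx=+2,dy=+4->C; (3,6):dx=+8,dy=+6->C
  (3,7):dx=+5,dy=+2->C; (3,8):dx=+6,dy=-3->D; (4,5):dx=-1,dy=-3->C; (4,6):dx=+5,dy=-1->D
  (4,7):dx=+2,dy=-5->D; (4,8):dx=+3,dy=-10->D; (5,6):dx=+6,dy=+2->C; (5,7):dx=+3,dy=-2->D
  (5,8):dx=+4,dy=-7->D; (6,7):dx=-3,dy=-4->C; (6,8):dx=-2,dy=-9->C; (7,8):dx=+1,dy=-5->D
Step 2: C = 14, D = 14, total pairs = 28.
Step 3: tau = (C - D)/(n(n-1)/2) = (14 - 14)/28 = 0.000000.
Step 4: Exact two-sided p-value (enumerate n! = 40320 permutations of y under H0): p = 1.000000.
Step 5: alpha = 0.1. fail to reject H0.

tau_b = 0.0000 (C=14, D=14), p = 1.000000, fail to reject H0.


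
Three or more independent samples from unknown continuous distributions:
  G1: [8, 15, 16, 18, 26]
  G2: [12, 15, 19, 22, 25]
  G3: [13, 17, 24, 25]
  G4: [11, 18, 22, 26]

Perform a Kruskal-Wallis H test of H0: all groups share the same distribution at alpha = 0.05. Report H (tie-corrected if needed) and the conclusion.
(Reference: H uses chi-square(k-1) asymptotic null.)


Step 1: Combine all N = 18 observations and assign midranks.
sorted (value, group, rank): (8,G1,1), (11,G4,2), (12,G2,3), (13,G3,4), (15,G1,5.5), (15,G2,5.5), (16,G1,7), (17,G3,8), (18,G1,9.5), (18,G4,9.5), (19,G2,11), (22,G2,12.5), (22,G4,12.5), (24,G3,14), (25,G2,15.5), (25,G3,15.5), (26,G1,17.5), (26,G4,17.5)
Step 2: Sum ranks within each group.
R_1 = 40.5 (n_1 = 5)
R_2 = 47.5 (n_2 = 5)
R_3 = 41.5 (n_3 = 4)
R_4 = 41.5 (n_4 = 4)
Step 3: H = 12/(N(N+1)) * sum(R_i^2/n_i) - 3(N+1)
     = 12/(18*19) * (40.5^2/5 + 47.5^2/5 + 41.5^2/4 + 41.5^2/4) - 3*19
     = 0.035088 * 1640.42 - 57
     = 0.558772.
Step 4: Ties present; correction factor C = 1 - 30/(18^3 - 18) = 0.994840. Corrected H = 0.558772 / 0.994840 = 0.561670.
Step 5: Under H0, H ~ chi^2(3); p-value = 0.905148.
Step 6: alpha = 0.05. fail to reject H0.

H = 0.5617, df = 3, p = 0.905148, fail to reject H0.


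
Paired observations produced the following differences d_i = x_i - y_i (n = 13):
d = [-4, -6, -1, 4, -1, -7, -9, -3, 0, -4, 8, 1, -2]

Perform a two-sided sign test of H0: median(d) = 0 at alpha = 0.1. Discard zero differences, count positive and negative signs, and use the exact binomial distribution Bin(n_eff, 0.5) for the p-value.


Step 1: Discard zero differences. Original n = 13; n_eff = number of nonzero differences = 12.
Nonzero differences (with sign): -4, -6, -1, +4, -1, -7, -9, -3, -4, +8, +1, -2
Step 2: Count signs: positive = 3, negative = 9.
Step 3: Under H0: P(positive) = 0.5, so the number of positives S ~ Bin(12, 0.5).
Step 4: Two-sided exact p-value = sum of Bin(12,0.5) probabilities at or below the observed probability = 0.145996.
Step 5: alpha = 0.1. fail to reject H0.

n_eff = 12, pos = 3, neg = 9, p = 0.145996, fail to reject H0.


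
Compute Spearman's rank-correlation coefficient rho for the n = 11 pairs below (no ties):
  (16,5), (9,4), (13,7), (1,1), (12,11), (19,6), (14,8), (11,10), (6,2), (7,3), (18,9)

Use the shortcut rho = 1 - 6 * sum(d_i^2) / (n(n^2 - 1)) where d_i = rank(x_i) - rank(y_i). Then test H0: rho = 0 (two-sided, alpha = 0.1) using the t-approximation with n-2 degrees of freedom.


Step 1: Rank x and y separately (midranks; no ties here).
rank(x): 16->9, 9->4, 13->7, 1->1, 12->6, 19->11, 14->8, 11->5, 6->2, 7->3, 18->10
rank(y): 5->5, 4->4, 7->7, 1->1, 11->11, 6->6, 8->8, 10->10, 2->2, 3->3, 9->9
Step 2: d_i = R_x(i) - R_y(i); compute d_i^2.
  (9-5)^2=16, (4-4)^2=0, (7-7)^2=0, (1-1)^2=0, (6-11)^2=25, (11-6)^2=25, (8-8)^2=0, (5-10)^2=25, (2-2)^2=0, (3-3)^2=0, (10-9)^2=1
sum(d^2) = 92.
Step 3: rho = 1 - 6*92 / (11*(11^2 - 1)) = 1 - 552/1320 = 0.581818.
Step 4: Under H0, t = rho * sqrt((n-2)/(1-rho^2)) = 2.1461 ~ t(9).
Step 5: Two-sided p-value from the t-distribution with 9 df = 0.060420.
Step 6: alpha = 0.1. reject H0.

rho = 0.5818, p = 0.060420, reject H0 at alpha = 0.1.


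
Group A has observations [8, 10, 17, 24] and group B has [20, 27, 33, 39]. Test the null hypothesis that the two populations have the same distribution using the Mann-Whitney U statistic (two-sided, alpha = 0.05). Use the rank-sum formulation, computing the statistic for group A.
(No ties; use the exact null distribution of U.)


Step 1: Combine and sort all 8 observations; assign midranks.
sorted (value, group): (8,X), (10,X), (17,X), (20,Y), (24,X), (27,Y), (33,Y), (39,Y)
ranks: 8->1, 10->2, 17->3, 20->4, 24->5, 27->6, 33->7, 39->8
Step 2: Rank sum for X: R1 = 1 + 2 + 3 + 5 = 11.
Step 3: U_X = R1 - n1(n1+1)/2 = 11 - 4*5/2 = 11 - 10 = 1.
       U_Y = n1*n2 - U_X = 16 - 1 = 15.
Step 4: No ties, so the exact null distribution of U (based on enumerating the C(8,4) = 70 equally likely rank assignments) gives the two-sided p-value.
Step 5: p-value = 0.057143; compare to alpha = 0.05. fail to reject H0.

U_X = 1, p = 0.057143, fail to reject H0 at alpha = 0.05.


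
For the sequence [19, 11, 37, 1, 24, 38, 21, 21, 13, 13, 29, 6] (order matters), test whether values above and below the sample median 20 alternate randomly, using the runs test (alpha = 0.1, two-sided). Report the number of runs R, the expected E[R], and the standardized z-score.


Step 1: Compute median = 20; label A = above, B = below.
Labels in order: BBABAAAABBAB  (n_A = 6, n_B = 6)
Step 2: Count runs R = 7.
Step 3: Under H0 (random ordering), E[R] = 2*n_A*n_B/(n_A+n_B) + 1 = 2*6*6/12 + 1 = 7.0000.
        Var[R] = 2*n_A*n_B*(2*n_A*n_B - n_A - n_B) / ((n_A+n_B)^2 * (n_A+n_B-1)) = 4320/1584 = 2.7273.
        SD[R] = 1.6514.
Step 4: R = E[R], so z = 0 with no continuity correction.
Step 5: Two-sided p-value via normal approximation = 2*(1 - Phi(|z|)) = 1.000000.
Step 6: alpha = 0.1. fail to reject H0.

R = 7, z = 0.0000, p = 1.000000, fail to reject H0.


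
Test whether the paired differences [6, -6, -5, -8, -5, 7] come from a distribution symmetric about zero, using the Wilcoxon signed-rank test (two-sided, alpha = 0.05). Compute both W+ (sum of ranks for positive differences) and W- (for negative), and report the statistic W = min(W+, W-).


Step 1: Drop any zero differences (none here) and take |d_i|.
|d| = [6, 6, 5, 8, 5, 7]
Step 2: Midrank |d_i| (ties get averaged ranks).
ranks: |6|->3.5, |6|->3.5, |5|->1.5, |8|->6, |5|->1.5, |7|->5
Step 3: Attach original signs; sum ranks with positive sign and with negative sign.
W+ = 3.5 + 5 = 8.5
W- = 3.5 + 1.5 + 6 + 1.5 = 12.5
(Check: W+ + W- = 21 should equal n(n+1)/2 = 21.)
Step 4: Test statistic W = min(W+, W-) = 8.5.
Step 5: Ties in |d|, so use the tie-corrected normal approximation.
        E[W] = n(n+1)/4 = 6*7/4 = 10.5.
        Tie groups: |d|=5 (t=2), |d|=6 (t=2); sum(t^3 - t) = 12.
        Var[W] = n(n+1)(2n+1)/24 - sum(t^3-t)/48 = 546/24 - 12/48 = 22.5.
        z = (W - E[W]) / sqrt(Var[W]) = (8.5 - 10.5) / 4.7434 = -0.4216.
        Two-sided p = 2*Phi(z) = 0.673290.
Step 6: alpha = 0.05. fail to reject H0.

W+ = 8.5, W- = 12.5, W = min = 8.5, p = 0.673290, fail to reject H0.


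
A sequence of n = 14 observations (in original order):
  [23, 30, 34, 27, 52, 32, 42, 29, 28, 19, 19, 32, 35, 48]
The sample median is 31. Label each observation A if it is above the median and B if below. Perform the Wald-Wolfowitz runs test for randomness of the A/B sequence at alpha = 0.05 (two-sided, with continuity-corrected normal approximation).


Step 1: Compute median = 31; label A = above, B = below.
Labels in order: BBABAAABBBBAAA  (n_A = 7, n_B = 7)
Step 2: Count runs R = 6.
Step 3: Under H0 (random ordering), E[R] = 2*n_A*n_B/(n_A+n_B) + 1 = 2*7*7/14 + 1 = 8.0000.
        Var[R] = 2*n_A*n_B*(2*n_A*n_B - n_A - n_B) / ((n_A+n_B)^2 * (n_A+n_B-1)) = 8232/2548 = 3.2308.
        SD[R] = 1.7974.
Step 4: Continuity-corrected z = (R + 0.5 - E[R]) / SD[R] = (6 + 0.5 - 8.0000) / 1.7974 = -0.8345.
Step 5: Two-sided p-value via normal approximation = 2*(1 - Phi(|z|)) = 0.403986.
Step 6: alpha = 0.05. fail to reject H0.

R = 6, z = -0.8345, p = 0.403986, fail to reject H0.


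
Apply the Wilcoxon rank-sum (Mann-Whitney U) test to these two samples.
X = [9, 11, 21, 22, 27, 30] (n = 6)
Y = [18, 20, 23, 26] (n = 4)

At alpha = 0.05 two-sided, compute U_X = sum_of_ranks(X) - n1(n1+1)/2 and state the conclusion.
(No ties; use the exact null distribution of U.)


Step 1: Combine and sort all 10 observations; assign midranks.
sorted (value, group): (9,X), (11,X), (18,Y), (20,Y), (21,X), (22,X), (23,Y), (26,Y), (27,X), (30,X)
ranks: 9->1, 11->2, 18->3, 20->4, 21->5, 22->6, 23->7, 26->8, 27->9, 30->10
Step 2: Rank sum for X: R1 = 1 + 2 + 5 + 6 + 9 + 10 = 33.
Step 3: U_X = R1 - n1(n1+1)/2 = 33 - 6*7/2 = 33 - 21 = 12.
       U_Y = n1*n2 - U_X = 24 - 12 = 12.
Step 4: No ties, so the exact null distribution of U (based on enumerating the C(10,6) = 210 equally likely rank assignments) gives the two-sided p-value.
Step 5: p-value = 1.000000; compare to alpha = 0.05. fail to reject H0.

U_X = 12, p = 1.000000, fail to reject H0 at alpha = 0.05.


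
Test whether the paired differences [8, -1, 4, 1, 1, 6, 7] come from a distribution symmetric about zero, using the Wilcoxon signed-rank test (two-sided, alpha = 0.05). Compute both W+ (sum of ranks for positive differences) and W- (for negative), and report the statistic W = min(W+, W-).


Step 1: Drop any zero differences (none here) and take |d_i|.
|d| = [8, 1, 4, 1, 1, 6, 7]
Step 2: Midrank |d_i| (ties get averaged ranks).
ranks: |8|->7, |1|->2, |4|->4, |1|->2, |1|->2, |6|->5, |7|->6
Step 3: Attach original signs; sum ranks with positive sign and with negative sign.
W+ = 7 + 4 + 2 + 2 + 5 + 6 = 26
W- = 2 = 2
(Check: W+ + W- = 28 should equal n(n+1)/2 = 28.)
Step 4: Test statistic W = min(W+, W-) = 2.
Step 5: Ties in |d|, so use the tie-corrected normal approximation.
        E[W] = n(n+1)/4 = 7*8/4 = 14.
        Tie groups: |d|=1 (t=3); sum(t^3 - t) = 24.
        Var[W] = n(n+1)(2n+1)/24 - sum(t^3-t)/48 = 840/24 - 24/48 = 34.5.
        z = (W - E[W]) / sqrt(Var[W]) = (2 - 14) / 5.8737 = -2.0430.
        Two-sided p = 2*Phi(z) = 0.041051.
Step 6: alpha = 0.05. reject H0.

W+ = 26, W- = 2, W = min = 2, p = 0.041051, reject H0.


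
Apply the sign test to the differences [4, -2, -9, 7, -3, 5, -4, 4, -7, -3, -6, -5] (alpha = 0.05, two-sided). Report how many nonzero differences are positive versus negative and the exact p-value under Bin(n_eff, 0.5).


Step 1: Discard zero differences. Original n = 12; n_eff = number of nonzero differences = 12.
Nonzero differences (with sign): +4, -2, -9, +7, -3, +5, -4, +4, -7, -3, -6, -5
Step 2: Count signs: positive = 4, negative = 8.
Step 3: Under H0: P(positive) = 0.5, so the number of positives S ~ Bin(12, 0.5).
Step 4: Two-sided exact p-value = sum of Bin(12,0.5) probabilities at or below the observed probability = 0.387695.
Step 5: alpha = 0.05. fail to reject H0.

n_eff = 12, pos = 4, neg = 8, p = 0.387695, fail to reject H0.


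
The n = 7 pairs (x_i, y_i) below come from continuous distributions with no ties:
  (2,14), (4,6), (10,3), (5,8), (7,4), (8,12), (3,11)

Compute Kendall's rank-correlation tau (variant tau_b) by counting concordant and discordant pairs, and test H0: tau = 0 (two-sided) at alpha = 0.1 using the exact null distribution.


Step 1: Enumerate the 21 unordered pairs (i,j) with i<j and classify each by sign(x_j-x_i) * sign(y_j-y_i).
  (1,2):dx=+2,dy=-8->D; (1,3):dx=+8,dy=-11->D; (1,4):dx=+3,dy=-6->D; (1,5):dx=+5,dy=-10->D
  (1,6):dx=+6,dy=-2->D; (1,7):dx=+1,dy=-3->D; (2,3):dx=+6,dy=-3->D; (2,4):dx=+1,dy=+2->C
  (2,5):dx=+3,dy=-2->D; (2,6):dx=+4,dy=+6->C; (2,7):dx=-1,dy=+5->D; (3,4):dx=-5,dy=+5->D
  (3,5):dx=-3,dy=+1->D; (3,6):dx=-2,dy=+9->D; (3,7):dx=-7,dy=+8->D; (4,5):dx=+2,dy=-4->D
  (4,6):dx=+3,dy=+4->C; (4,7):dx=-2,dy=+3->D; (5,6):dx=+1,dy=+8->C; (5,7):dx=-4,dy=+7->D
  (6,7):dx=-5,dy=-1->C
Step 2: C = 5, D = 16, total pairs = 21.
Step 3: tau = (C - D)/(n(n-1)/2) = (5 - 16)/21 = -0.523810.
Step 4: Exact two-sided p-value (enumerate n! = 5040 permutations of y under H0): p = 0.136111.
Step 5: alpha = 0.1. fail to reject H0.

tau_b = -0.5238 (C=5, D=16), p = 0.136111, fail to reject H0.


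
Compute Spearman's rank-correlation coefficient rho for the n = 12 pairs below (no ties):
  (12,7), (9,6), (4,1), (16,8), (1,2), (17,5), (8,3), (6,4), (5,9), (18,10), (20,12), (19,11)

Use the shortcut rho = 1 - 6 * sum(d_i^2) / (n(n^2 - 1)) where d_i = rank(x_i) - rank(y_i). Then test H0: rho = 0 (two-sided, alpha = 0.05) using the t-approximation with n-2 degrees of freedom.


Step 1: Rank x and y separately (midranks; no ties here).
rank(x): 12->7, 9->6, 4->2, 16->8, 1->1, 17->9, 8->5, 6->4, 5->3, 18->10, 20->12, 19->11
rank(y): 7->7, 6->6, 1->1, 8->8, 2->2, 5->5, 3->3, 4->4, 9->9, 10->10, 12->12, 11->11
Step 2: d_i = R_x(i) - R_y(i); compute d_i^2.
  (7-7)^2=0, (6-6)^2=0, (2-1)^2=1, (8-8)^2=0, (1-2)^2=1, (9-5)^2=16, (5-3)^2=4, (4-4)^2=0, (3-9)^2=36, (10-10)^2=0, (12-12)^2=0, (11-11)^2=0
sum(d^2) = 58.
Step 3: rho = 1 - 6*58 / (12*(12^2 - 1)) = 1 - 348/1716 = 0.797203.
Step 4: Under H0, t = rho * sqrt((n-2)/(1-rho^2)) = 4.1758 ~ t(10).
Step 5: Two-sided p-value from the t-distribution with 10 df = 0.001900.
Step 6: alpha = 0.05. reject H0.

rho = 0.7972, p = 0.001900, reject H0 at alpha = 0.05.


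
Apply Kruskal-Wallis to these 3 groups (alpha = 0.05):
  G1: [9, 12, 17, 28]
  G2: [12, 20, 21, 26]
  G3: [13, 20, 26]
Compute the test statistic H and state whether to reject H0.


Step 1: Combine all N = 11 observations and assign midranks.
sorted (value, group, rank): (9,G1,1), (12,G1,2.5), (12,G2,2.5), (13,G3,4), (17,G1,5), (20,G2,6.5), (20,G3,6.5), (21,G2,8), (26,G2,9.5), (26,G3,9.5), (28,G1,11)
Step 2: Sum ranks within each group.
R_1 = 19.5 (n_1 = 4)
R_2 = 26.5 (n_2 = 4)
R_3 = 20 (n_3 = 3)
Step 3: H = 12/(N(N+1)) * sum(R_i^2/n_i) - 3(N+1)
     = 12/(11*12) * (19.5^2/4 + 26.5^2/4 + 20^2/3) - 3*12
     = 0.090909 * 403.958 - 36
     = 0.723485.
Step 4: Ties present; correction factor C = 1 - 18/(11^3 - 11) = 0.986364. Corrected H = 0.723485 / 0.986364 = 0.733487.
Step 5: Under H0, H ~ chi^2(2); p-value = 0.692987.
Step 6: alpha = 0.05. fail to reject H0.

H = 0.7335, df = 2, p = 0.692987, fail to reject H0.


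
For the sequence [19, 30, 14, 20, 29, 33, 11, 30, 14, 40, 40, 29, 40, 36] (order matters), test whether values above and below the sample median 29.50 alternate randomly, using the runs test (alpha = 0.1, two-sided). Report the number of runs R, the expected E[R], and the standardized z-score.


Step 1: Compute median = 29.50; label A = above, B = below.
Labels in order: BABBBABABAABAA  (n_A = 7, n_B = 7)
Step 2: Count runs R = 10.
Step 3: Under H0 (random ordering), E[R] = 2*n_A*n_B/(n_A+n_B) + 1 = 2*7*7/14 + 1 = 8.0000.
        Var[R] = 2*n_A*n_B*(2*n_A*n_B - n_A - n_B) / ((n_A+n_B)^2 * (n_A+n_B-1)) = 8232/2548 = 3.2308.
        SD[R] = 1.7974.
Step 4: Continuity-corrected z = (R - 0.5 - E[R]) / SD[R] = (10 - 0.5 - 8.0000) / 1.7974 = 0.8345.
Step 5: Two-sided p-value via normal approximation = 2*(1 - Phi(|z|)) = 0.403986.
Step 6: alpha = 0.1. fail to reject H0.

R = 10, z = 0.8345, p = 0.403986, fail to reject H0.


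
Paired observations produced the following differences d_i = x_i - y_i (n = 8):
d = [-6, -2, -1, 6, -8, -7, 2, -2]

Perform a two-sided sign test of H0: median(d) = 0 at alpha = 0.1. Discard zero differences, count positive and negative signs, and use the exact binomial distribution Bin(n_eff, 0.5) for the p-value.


Step 1: Discard zero differences. Original n = 8; n_eff = number of nonzero differences = 8.
Nonzero differences (with sign): -6, -2, -1, +6, -8, -7, +2, -2
Step 2: Count signs: positive = 2, negative = 6.
Step 3: Under H0: P(positive) = 0.5, so the number of positives S ~ Bin(8, 0.5).
Step 4: Two-sided exact p-value = sum of Bin(8,0.5) probabilities at or below the observed probability = 0.289062.
Step 5: alpha = 0.1. fail to reject H0.

n_eff = 8, pos = 2, neg = 6, p = 0.289062, fail to reject H0.


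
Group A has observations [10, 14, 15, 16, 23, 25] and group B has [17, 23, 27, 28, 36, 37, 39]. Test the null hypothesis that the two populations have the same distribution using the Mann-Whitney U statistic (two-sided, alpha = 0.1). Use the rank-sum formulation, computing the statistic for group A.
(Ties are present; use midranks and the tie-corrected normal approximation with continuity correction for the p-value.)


Step 1: Combine and sort all 13 observations; assign midranks.
sorted (value, group): (10,X), (14,X), (15,X), (16,X), (17,Y), (23,X), (23,Y), (25,X), (27,Y), (28,Y), (36,Y), (37,Y), (39,Y)
ranks: 10->1, 14->2, 15->3, 16->4, 17->5, 23->6.5, 23->6.5, 25->8, 27->9, 28->10, 36->11, 37->12, 39->13
Step 2: Rank sum for X: R1 = 1 + 2 + 3 + 4 + 6.5 + 8 = 24.5.
Step 3: U_X = R1 - n1(n1+1)/2 = 24.5 - 6*7/2 = 24.5 - 21 = 3.5.
       U_Y = n1*n2 - U_X = 42 - 3.5 = 38.5.
Step 4: Ties are present, so use the tie-corrected normal approximation (with continuity correction) for the p-value.
Step 5: p-value = 0.015019; compare to alpha = 0.1. reject H0.

U_X = 3.5, p = 0.015019, reject H0 at alpha = 0.1.
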